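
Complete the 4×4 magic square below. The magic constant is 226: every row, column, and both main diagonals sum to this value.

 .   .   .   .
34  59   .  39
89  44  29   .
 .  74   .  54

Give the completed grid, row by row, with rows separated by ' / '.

84 49 24 69 / 34 59 94 39 / 89 44 29 64 / 19 74 79 54

Using row 2: 34 + 59 + 39 + ? → (2,3) = 226 − 132 = 94.
Row 3 needs 226; the known cells sum to 162, so (3,4) = 64.
From column 2, 226 − (59 + 44 + 74) gives (1,2) = 49.
The remaining cell in column 4 is (1,4) = 226 − 157 = 69.
Main diagonal needs 226; the known cells sum to 142, so (1,1) = 84.
Anti-diagonal must total 226; the given cells sum to 207, so (4,1) = 19.
Row 1 needs 226; the known cells sum to 202, so (1,3) = 24.
Row 4 must total 226; the given cells sum to 147, so (4,3) = 79.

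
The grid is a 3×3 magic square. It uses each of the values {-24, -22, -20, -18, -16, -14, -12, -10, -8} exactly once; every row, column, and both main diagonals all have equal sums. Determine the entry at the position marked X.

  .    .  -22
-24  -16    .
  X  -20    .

-10

The 9 entries sum to -144, so each line sums to -144/3 = -48.
From row 2, -48 − (-24 + (-16)) gives (2,3) = -8.
The remaining cell in column 2 is (1,2) = -48 − (-36) = -12.
Using column 3: -22 + (-8) + ? → (3,3) = -48 − (-30) = -18.
The remaining cell in main diagonal is (1,1) = -48 − (-34) = -14.
The remaining cell in anti-diagonal is (3,1) = -48 − (-38) = -10.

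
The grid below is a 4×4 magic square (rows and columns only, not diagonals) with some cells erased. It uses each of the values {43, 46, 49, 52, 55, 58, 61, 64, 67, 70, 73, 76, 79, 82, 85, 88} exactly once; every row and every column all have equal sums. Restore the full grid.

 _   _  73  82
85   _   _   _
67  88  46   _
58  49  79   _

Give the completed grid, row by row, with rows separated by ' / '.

52 55 73 82 / 85 70 64 43 / 67 88 46 61 / 58 49 79 76

The 16 entries sum to 1048, so each line sums to 1048/4 = 262.
Using row 3: 67 + 88 + 46 + ? → (3,4) = 262 − 201 = 61.
Row 4 needs 262; the known cells sum to 186, so (4,4) = 76.
From column 1, 262 − (85 + 67 + 58) gives (1,1) = 52.
Using column 3: 73 + 46 + 79 + ? → (2,3) = 262 − 198 = 64.
Using column 4: 82 + 61 + 76 + ? → (2,4) = 262 − 219 = 43.
Row 1 needs 262; the known cells sum to 207, so (1,2) = 55.
Row 2: 85 + 64 + 43 + ? = 262, so (2,2) = 70.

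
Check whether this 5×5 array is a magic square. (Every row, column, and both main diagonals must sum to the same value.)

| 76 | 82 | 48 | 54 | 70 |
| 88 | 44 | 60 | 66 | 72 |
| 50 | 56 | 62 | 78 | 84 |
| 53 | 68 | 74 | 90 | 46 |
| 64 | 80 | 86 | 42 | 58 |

No — column 1 sums to 331 but column 3 sums to 330.

Row 1: 76 + 82 + 48 + 54 + 70 = 330.
Row 2: 88 + 44 + 60 + 66 + 72 = 330.
Row 3: 50 + 56 + 62 + 78 + 84 = 330.
Row 4: 53 + 68 + 74 + 90 + 46 = 331.
Row 5: 64 + 80 + 86 + 42 + 58 = 330.
Column 1: 76 + 88 + 50 + 53 + 64 = 331.
Column 2: 82 + 44 + 56 + 68 + 80 = 330.
Column 3: 48 + 60 + 62 + 74 + 86 = 330.
Column 4: 54 + 66 + 78 + 90 + 42 = 330.
Column 5: 70 + 72 + 84 + 46 + 58 = 330.
Main diagonal: 76 + 44 + 62 + 90 + 58 = 330.
Anti-diagonal: 70 + 66 + 62 + 68 + 64 = 330.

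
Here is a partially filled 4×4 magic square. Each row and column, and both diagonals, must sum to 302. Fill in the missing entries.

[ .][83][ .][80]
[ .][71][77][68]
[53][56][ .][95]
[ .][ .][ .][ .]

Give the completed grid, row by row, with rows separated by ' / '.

74 83 65 80 / 86 71 77 68 / 53 56 98 95 / 89 92 62 59

From row 2, 302 − (71 + 77 + 68) gives (2,1) = 86.
The remaining cell in row 3 is (3,3) = 302 − 204 = 98.
The remaining cell in column 2 is (4,2) = 302 − 210 = 92.
Column 4: 80 + 68 + 95 + ? = 302, so (4,4) = 59.
Main diagonal must total 302; the given cells sum to 228, so (1,1) = 74.
The remaining cell in anti-diagonal is (4,1) = 302 − 213 = 89.
Row 1 must total 302; the given cells sum to 237, so (1,3) = 65.
Using row 4: 89 + 92 + 59 + ? → (4,3) = 302 − 240 = 62.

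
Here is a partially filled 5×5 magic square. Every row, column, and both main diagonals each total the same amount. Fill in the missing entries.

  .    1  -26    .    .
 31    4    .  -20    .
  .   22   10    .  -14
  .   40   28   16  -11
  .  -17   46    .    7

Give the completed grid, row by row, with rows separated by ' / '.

13 1 -26 37 25 / 31 4 -8 -20 43 / 34 22 10 -2 -14 / -23 40 28 16 -11 / -5 -17 46 19 7

Column 2 is already complete: 1 + 4 + 22 + 40 + -17 = 50, so that is the magic constant.
Row 4 must total 50; the given cells sum to 73, so (4,1) = -23.
Column 3 needs 50; the known cells sum to 58, so (2,3) = -8.
Using main diagonal: 4 + 10 + 16 + 7 + ? → (1,1) = 50 − 37 = 13.
Row 2: 31 + 4 + (-8) + (-20) + ? = 50, so (2,5) = 43.
The remaining cell in column 5 is (1,5) = 50 − 25 = 25.
Using anti-diagonal: 25 + (-20) + 10 + 40 + ? → (5,1) = 50 − 55 = -5.
Using row 1: 13 + 1 + (-26) + 25 + ? → (1,4) = 50 − 13 = 37.
Row 5 must total 50; the given cells sum to 31, so (5,4) = 19.
Column 1 must total 50; the given cells sum to 16, so (3,1) = 34.
From column 4, 50 − (37 + (-20) + 16 + 19) gives (3,4) = -2.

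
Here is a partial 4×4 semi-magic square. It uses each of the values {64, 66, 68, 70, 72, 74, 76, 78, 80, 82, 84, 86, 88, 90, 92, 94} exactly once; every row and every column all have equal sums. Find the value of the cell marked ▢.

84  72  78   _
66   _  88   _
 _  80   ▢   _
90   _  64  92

86

The 16 entries sum to 1264, so each line sums to 1264/4 = 316.
Row 1: 84 + 72 + 78 + ? = 316, so (1,4) = 82.
From row 4, 316 − (90 + 64 + 92) gives (4,2) = 70.
Column 1 must total 316; the given cells sum to 240, so (3,1) = 76.
The remaining cell in column 2 is (2,2) = 316 − 222 = 94.
Column 3: 78 + 88 + 64 + ? = 316, so (3,3) = 86.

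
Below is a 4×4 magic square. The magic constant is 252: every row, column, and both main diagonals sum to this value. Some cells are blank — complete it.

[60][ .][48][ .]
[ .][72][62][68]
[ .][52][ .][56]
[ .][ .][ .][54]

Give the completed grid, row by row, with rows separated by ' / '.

60 70 48 74 / 50 72 62 68 / 78 52 66 56 / 64 58 76 54

Row 2 must total 252; the given cells sum to 202, so (2,1) = 50.
Column 4 must total 252; the given cells sum to 178, so (1,4) = 74.
The remaining cell in main diagonal is (3,3) = 252 − 186 = 66.
Using anti-diagonal: 74 + 62 + 52 + ? → (4,1) = 252 − 188 = 64.
Row 1 must total 252; the given cells sum to 182, so (1,2) = 70.
From row 3, 252 − (52 + 66 + 56) gives (3,1) = 78.
Column 2 must total 252; the given cells sum to 194, so (4,2) = 58.
Column 3 needs 252; the known cells sum to 176, so (4,3) = 76.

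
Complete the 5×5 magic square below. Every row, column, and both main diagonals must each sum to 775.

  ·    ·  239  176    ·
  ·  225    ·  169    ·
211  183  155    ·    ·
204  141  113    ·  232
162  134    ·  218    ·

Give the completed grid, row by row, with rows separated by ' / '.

Row 4 needs 775; the known cells sum to 690, so (4,4) = 85.
The remaining cell in column 2 is (1,2) = 775 − 683 = 92.
Column 4 needs 775; the known cells sum to 648, so (3,4) = 127.
Anti-diagonal must total 775; the given cells sum to 627, so (1,5) = 148.
Row 1: 92 + 239 + 176 + 148 + ? = 775, so (1,1) = 120.
The remaining cell in row 3 is (3,5) = 775 − 676 = 99.
Column 1 must total 775; the given cells sum to 697, so (2,1) = 78.
The remaining cell in main diagonal is (5,5) = 775 − 585 = 190.
Row 5 needs 775; the known cells sum to 704, so (5,3) = 71.
From column 3, 775 − (239 + 155 + 113 + 71) gives (2,3) = 197.
Column 5: 148 + 99 + 232 + 190 + ? = 775, so (2,5) = 106.

120 92 239 176 148 / 78 225 197 169 106 / 211 183 155 127 99 / 204 141 113 85 232 / 162 134 71 218 190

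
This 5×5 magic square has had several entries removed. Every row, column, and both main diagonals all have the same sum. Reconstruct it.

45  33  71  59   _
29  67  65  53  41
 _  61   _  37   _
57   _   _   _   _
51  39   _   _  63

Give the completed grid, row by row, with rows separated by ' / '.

45 33 71 59 47 / 29 67 65 53 41 / 73 61 49 37 35 / 57 55 43 31 69 / 51 39 27 75 63

Row 2 is already complete: 29 + 67 + 65 + 53 + 41 = 255, so that is the magic constant.
Row 1 must total 255; the given cells sum to 208, so (1,5) = 47.
Column 1 needs 255; the known cells sum to 182, so (3,1) = 73.
Using column 2: 33 + 67 + 61 + 39 + ? → (4,2) = 255 − 200 = 55.
Anti-diagonal needs 255; the known cells sum to 206, so (3,3) = 49.
From row 3, 255 − (73 + 61 + 49 + 37) gives (3,5) = 35.
Column 5 needs 255; the known cells sum to 186, so (4,5) = 69.
Main diagonal needs 255; the known cells sum to 224, so (4,4) = 31.
Using row 4: 57 + 55 + 31 + 69 + ? → (4,3) = 255 − 212 = 43.
Column 3 must total 255; the given cells sum to 228, so (5,3) = 27.
From column 4, 255 − (59 + 53 + 37 + 31) gives (5,4) = 75.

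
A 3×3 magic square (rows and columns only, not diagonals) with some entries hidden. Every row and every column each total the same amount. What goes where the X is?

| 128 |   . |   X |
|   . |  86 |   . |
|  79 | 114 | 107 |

Row 3 is complete and sums to 300; that is the magic constant.
From column 1, 300 − (128 + 79) gives (2,1) = 93.
From column 2, 300 − (86 + 114) gives (1,2) = 100.
Row 1: 128 + 100 + ? = 300, so (1,3) = 72.

72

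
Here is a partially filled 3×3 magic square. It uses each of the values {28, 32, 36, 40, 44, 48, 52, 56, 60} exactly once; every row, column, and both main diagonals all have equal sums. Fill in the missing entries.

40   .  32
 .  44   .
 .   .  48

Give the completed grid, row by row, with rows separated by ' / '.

The 9 entries sum to 396, so each line sums to 396/3 = 132.
The remaining cell in row 1 is (1,2) = 132 − 72 = 60.
Column 2: 60 + 44 + ? = 132, so (3,2) = 28.
Column 3 must total 132; the given cells sum to 80, so (2,3) = 52.
Anti-diagonal needs 132; the known cells sum to 76, so (3,1) = 56.
Using row 2: 44 + 52 + ? → (2,1) = 132 − 96 = 36.

40 60 32 / 36 44 52 / 56 28 48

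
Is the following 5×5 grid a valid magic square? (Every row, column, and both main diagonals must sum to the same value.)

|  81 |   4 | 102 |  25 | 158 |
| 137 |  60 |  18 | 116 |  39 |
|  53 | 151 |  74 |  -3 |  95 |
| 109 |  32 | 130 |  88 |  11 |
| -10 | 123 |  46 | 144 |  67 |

Yes

Row 1: 81 + 4 + 102 + 25 + 158 = 370.
Row 2: 137 + 60 + 18 + 116 + 39 = 370.
Row 3: 53 + 151 + 74 + (-3) + 95 = 370.
Row 4: 109 + 32 + 130 + 88 + 11 = 370.
Row 5: -10 + 123 + 46 + 144 + 67 = 370.
Column 1: 81 + 137 + 53 + 109 + (-10) = 370.
Column 2: 4 + 60 + 151 + 32 + 123 = 370.
Column 3: 102 + 18 + 74 + 130 + 46 = 370.
Column 4: 25 + 116 + (-3) + 88 + 144 = 370.
Column 5: 158 + 39 + 95 + 11 + 67 = 370.
Main diagonal: 81 + 60 + 74 + 88 + 67 = 370.
Anti-diagonal: 158 + 116 + 74 + 32 + (-10) = 370.
All lines sum to 370.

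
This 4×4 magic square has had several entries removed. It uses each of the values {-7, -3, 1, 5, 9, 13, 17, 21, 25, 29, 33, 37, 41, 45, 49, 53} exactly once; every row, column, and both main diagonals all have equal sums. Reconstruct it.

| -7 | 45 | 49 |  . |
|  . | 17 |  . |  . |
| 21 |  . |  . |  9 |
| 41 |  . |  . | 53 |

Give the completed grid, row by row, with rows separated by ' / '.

-7 45 49 5 / 37 17 13 25 / 21 33 29 9 / 41 -3 1 53

The 16 entries sum to 368, so each line sums to 368/4 = 92.
Row 1: -7 + 45 + 49 + ? = 92, so (1,4) = 5.
Column 1 needs 92; the known cells sum to 55, so (2,1) = 37.
From column 4, 92 − (5 + 9 + 53) gives (2,4) = 25.
Main diagonal needs 92; the known cells sum to 63, so (3,3) = 29.
Using row 2: 37 + 17 + 25 + ? → (2,3) = 92 − 79 = 13.
The remaining cell in row 3 is (3,2) = 92 − 59 = 33.
The remaining cell in column 2 is (4,2) = 92 − 95 = -3.
Column 3 must total 92; the given cells sum to 91, so (4,3) = 1.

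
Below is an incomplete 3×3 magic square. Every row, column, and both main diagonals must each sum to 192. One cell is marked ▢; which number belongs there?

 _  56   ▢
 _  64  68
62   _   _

66

Row 2 must total 192; the given cells sum to 132, so (2,1) = 60.
From column 1, 192 − (60 + 62) gives (1,1) = 70.
Column 2 needs 192; the known cells sum to 120, so (3,2) = 72.
The remaining cell in main diagonal is (3,3) = 192 − 134 = 58.
Anti-diagonal needs 192; the known cells sum to 126, so (1,3) = 66.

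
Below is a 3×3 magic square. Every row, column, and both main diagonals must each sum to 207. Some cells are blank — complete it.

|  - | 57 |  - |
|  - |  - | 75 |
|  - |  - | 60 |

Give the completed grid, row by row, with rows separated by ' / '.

Column 3: 75 + 60 + ? = 207, so (1,3) = 72.
Row 1 must total 207; the given cells sum to 129, so (1,1) = 78.
Using main diagonal: 78 + 60 + ? → (2,2) = 207 − 138 = 69.
From anti-diagonal, 207 − (72 + 69) gives (3,1) = 66.
From row 2, 207 − (69 + 75) gives (2,1) = 63.
From row 3, 207 − (66 + 60) gives (3,2) = 81.

78 57 72 / 63 69 75 / 66 81 60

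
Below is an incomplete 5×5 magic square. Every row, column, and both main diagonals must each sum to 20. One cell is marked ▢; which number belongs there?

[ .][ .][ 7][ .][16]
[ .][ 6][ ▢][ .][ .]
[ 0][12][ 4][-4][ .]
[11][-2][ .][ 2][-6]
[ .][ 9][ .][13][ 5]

-7

From row 3, 20 − (0 + 12 + 4 + (-4)) gives (3,5) = 8.
Row 4: 11 + (-2) + 2 + (-6) + ? = 20, so (4,3) = 15.
Column 2 needs 20; the known cells sum to 25, so (1,2) = -5.
Column 5: 16 + 8 + (-6) + 5 + ? = 20, so (2,5) = -3.
Main diagonal: 6 + 4 + 2 + 5 + ? = 20, so (1,1) = 3.
Using row 1: 3 + (-5) + 7 + 16 + ? → (1,4) = 20 − 21 = -1.
From column 4, 20 − (-1 + (-4) + 2 + 13) gives (2,4) = 10.
Anti-diagonal: 16 + 10 + 4 + (-2) + ? = 20, so (5,1) = -8.
Row 5 must total 20; the given cells sum to 19, so (5,3) = 1.
Column 1 must total 20; the given cells sum to 6, so (2,1) = 14.
Column 3: 7 + 4 + 15 + 1 + ? = 20, so (2,3) = -7.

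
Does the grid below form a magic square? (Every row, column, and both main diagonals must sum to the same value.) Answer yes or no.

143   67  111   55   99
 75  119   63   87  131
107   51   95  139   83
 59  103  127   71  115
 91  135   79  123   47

Row 1: 143 + 67 + 111 + 55 + 99 = 475.
Row 2: 75 + 119 + 63 + 87 + 131 = 475.
Row 3: 107 + 51 + 95 + 139 + 83 = 475.
Row 4: 59 + 103 + 127 + 71 + 115 = 475.
Row 5: 91 + 135 + 79 + 123 + 47 = 475.
Column 1: 143 + 75 + 107 + 59 + 91 = 475.
Column 2: 67 + 119 + 51 + 103 + 135 = 475.
Column 3: 111 + 63 + 95 + 127 + 79 = 475.
Column 4: 55 + 87 + 139 + 71 + 123 = 475.
Column 5: 99 + 131 + 83 + 115 + 47 = 475.
Main diagonal: 143 + 119 + 95 + 71 + 47 = 475.
Anti-diagonal: 99 + 87 + 95 + 103 + 91 = 475.
All lines sum to 475.

Yes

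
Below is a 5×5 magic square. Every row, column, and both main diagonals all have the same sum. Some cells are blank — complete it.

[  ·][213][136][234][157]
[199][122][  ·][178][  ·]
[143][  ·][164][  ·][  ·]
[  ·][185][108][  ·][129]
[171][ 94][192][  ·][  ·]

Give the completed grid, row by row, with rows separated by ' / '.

115 213 136 234 157 / 199 122 255 178 101 / 143 241 164 87 220 / 227 185 108 206 129 / 171 94 192 150 248

Anti-diagonal is already complete: 157 + 178 + 164 + 185 + 171 = 855, so that is the magic constant.
Row 1: 213 + 136 + 234 + 157 + ? = 855, so (1,1) = 115.
Using column 1: 115 + 199 + 143 + 171 + ? → (4,1) = 855 − 628 = 227.
Using column 2: 213 + 122 + 185 + 94 + ? → (3,2) = 855 − 614 = 241.
The remaining cell in column 3 is (2,3) = 855 − 600 = 255.
Using row 2: 199 + 122 + 255 + 178 + ? → (2,5) = 855 − 754 = 101.
From row 4, 855 − (227 + 185 + 108 + 129) gives (4,4) = 206.
The remaining cell in main diagonal is (5,5) = 855 − 607 = 248.
The remaining cell in row 5 is (5,4) = 855 − 705 = 150.
From column 4, 855 − (234 + 178 + 206 + 150) gives (3,4) = 87.
From column 5, 855 − (157 + 101 + 129 + 248) gives (3,5) = 220.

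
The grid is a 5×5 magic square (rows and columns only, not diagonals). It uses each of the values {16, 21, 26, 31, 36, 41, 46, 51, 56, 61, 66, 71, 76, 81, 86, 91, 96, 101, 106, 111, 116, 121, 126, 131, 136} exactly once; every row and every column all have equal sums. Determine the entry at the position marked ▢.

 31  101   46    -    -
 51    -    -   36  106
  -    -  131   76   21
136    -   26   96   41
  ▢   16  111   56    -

71

The 25 entries sum to 1900, so each line sums to 1900/5 = 380.
Using row 4: 136 + 26 + 96 + 41 + ? → (4,2) = 380 − 299 = 81.
From column 3, 380 − (46 + 131 + 26 + 111) gives (2,3) = 66.
Column 4: 36 + 76 + 96 + 56 + ? = 380, so (1,4) = 116.
From row 1, 380 − (31 + 101 + 46 + 116) gives (1,5) = 86.
Row 2 must total 380; the given cells sum to 259, so (2,2) = 121.
Column 2: 101 + 121 + 81 + 16 + ? = 380, so (3,2) = 61.
The remaining cell in column 5 is (5,5) = 380 − 254 = 126.
The remaining cell in row 3 is (3,1) = 380 − 289 = 91.
The remaining cell in row 5 is (5,1) = 380 − 309 = 71.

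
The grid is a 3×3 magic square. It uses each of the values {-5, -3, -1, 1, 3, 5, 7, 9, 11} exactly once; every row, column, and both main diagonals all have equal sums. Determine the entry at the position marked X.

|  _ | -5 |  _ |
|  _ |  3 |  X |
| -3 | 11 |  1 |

The 9 entries sum to 27, so each line sums to 27/3 = 9.
Main diagonal needs 9; the known cells sum to 4, so (1,1) = 5.
Anti-diagonal: 3 + (-3) + ? = 9, so (1,3) = 9.
Column 1 needs 9; the known cells sum to 2, so (2,1) = 7.
The remaining cell in column 3 is (2,3) = 9 − 10 = -1.

-1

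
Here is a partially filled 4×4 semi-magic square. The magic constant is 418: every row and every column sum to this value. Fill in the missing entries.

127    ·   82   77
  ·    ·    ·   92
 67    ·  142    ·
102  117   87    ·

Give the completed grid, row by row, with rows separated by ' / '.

127 132 82 77 / 122 97 107 92 / 67 72 142 137 / 102 117 87 112

Using row 1: 127 + 82 + 77 + ? → (1,2) = 418 − 286 = 132.
Row 4 must total 418; the given cells sum to 306, so (4,4) = 112.
Column 1 needs 418; the known cells sum to 296, so (2,1) = 122.
Column 3: 82 + 142 + 87 + ? = 418, so (2,3) = 107.
Using column 4: 77 + 92 + 112 + ? → (3,4) = 418 − 281 = 137.
The remaining cell in row 2 is (2,2) = 418 − 321 = 97.
The remaining cell in row 3 is (3,2) = 418 − 346 = 72.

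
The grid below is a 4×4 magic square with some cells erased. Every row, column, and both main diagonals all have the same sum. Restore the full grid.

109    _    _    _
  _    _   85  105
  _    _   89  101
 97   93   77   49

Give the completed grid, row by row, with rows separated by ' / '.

109 81 65 61 / 57 69 85 105 / 53 73 89 101 / 97 93 77 49

Row 4 is already complete: 97 + 93 + 77 + 49 = 316, so that is the magic constant.
Column 3 needs 316; the known cells sum to 251, so (1,3) = 65.
Using column 4: 105 + 101 + 49 + ? → (1,4) = 316 − 255 = 61.
Main diagonal: 109 + 89 + 49 + ? = 316, so (2,2) = 69.
Anti-diagonal needs 316; the known cells sum to 243, so (3,2) = 73.
Row 1 needs 316; the known cells sum to 235, so (1,2) = 81.
Row 2: 69 + 85 + 105 + ? = 316, so (2,1) = 57.
From row 3, 316 − (73 + 89 + 101) gives (3,1) = 53.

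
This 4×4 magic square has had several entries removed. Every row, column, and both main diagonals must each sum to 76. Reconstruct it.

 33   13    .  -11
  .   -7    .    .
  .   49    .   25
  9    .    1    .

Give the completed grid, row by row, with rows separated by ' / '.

Row 1 must total 76; the given cells sum to 35, so (1,3) = 41.
Using column 2: 13 + (-7) + 49 + ? → (4,2) = 76 − 55 = 21.
Using anti-diagonal: -11 + 49 + 9 + ? → (2,3) = 76 − 47 = 29.
Row 4: 9 + 21 + 1 + ? = 76, so (4,4) = 45.
Column 3 needs 76; the known cells sum to 71, so (3,3) = 5.
The remaining cell in column 4 is (2,4) = 76 − 59 = 17.
Row 2 needs 76; the known cells sum to 39, so (2,1) = 37.
Row 3 needs 76; the known cells sum to 79, so (3,1) = -3.

33 13 41 -11 / 37 -7 29 17 / -3 49 5 25 / 9 21 1 45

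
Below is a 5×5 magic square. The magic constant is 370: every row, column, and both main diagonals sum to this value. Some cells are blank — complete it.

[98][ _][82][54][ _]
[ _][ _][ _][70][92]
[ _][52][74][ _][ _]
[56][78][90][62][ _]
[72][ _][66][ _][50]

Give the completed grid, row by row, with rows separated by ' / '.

98 60 82 54 76 / 64 86 58 70 92 / 80 52 74 96 68 / 56 78 90 62 84 / 72 94 66 88 50

Using row 4: 56 + 78 + 90 + 62 + ? → (4,5) = 370 − 286 = 84.
Using column 3: 82 + 74 + 90 + 66 + ? → (2,3) = 370 − 312 = 58.
Main diagonal must total 370; the given cells sum to 284, so (2,2) = 86.
Anti-diagonal: 70 + 74 + 78 + 72 + ? = 370, so (1,5) = 76.
Using row 1: 98 + 82 + 54 + 76 + ? → (1,2) = 370 − 310 = 60.
Row 2 needs 370; the known cells sum to 306, so (2,1) = 64.
The remaining cell in column 1 is (3,1) = 370 − 290 = 80.
The remaining cell in column 2 is (5,2) = 370 − 276 = 94.
Column 5 must total 370; the given cells sum to 302, so (3,5) = 68.
The remaining cell in row 3 is (3,4) = 370 − 274 = 96.
From row 5, 370 − (72 + 94 + 66 + 50) gives (5,4) = 88.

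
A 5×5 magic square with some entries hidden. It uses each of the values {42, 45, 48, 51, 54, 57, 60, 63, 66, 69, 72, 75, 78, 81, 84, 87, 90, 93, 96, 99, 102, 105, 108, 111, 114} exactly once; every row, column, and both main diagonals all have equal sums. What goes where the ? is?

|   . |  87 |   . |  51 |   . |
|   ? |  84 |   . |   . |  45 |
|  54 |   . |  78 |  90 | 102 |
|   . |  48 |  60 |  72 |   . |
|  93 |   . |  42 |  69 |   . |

57

The 25 entries sum to 1950, so each line sums to 1950/5 = 390.
Using row 3: 54 + 78 + 90 + 102 + ? → (3,2) = 390 − 324 = 66.
The remaining cell in column 2 is (5,2) = 390 − 285 = 105.
Using column 4: 51 + 90 + 72 + 69 + ? → (2,4) = 390 − 282 = 108.
The remaining cell in anti-diagonal is (1,5) = 390 − 327 = 63.
Row 5 must total 390; the given cells sum to 309, so (5,5) = 81.
Column 5 needs 390; the known cells sum to 291, so (4,5) = 99.
Main diagonal must total 390; the given cells sum to 315, so (1,1) = 75.
The remaining cell in row 1 is (1,3) = 390 − 276 = 114.
Using row 4: 48 + 60 + 72 + 99 + ? → (4,1) = 390 − 279 = 111.
From column 1, 390 − (75 + 54 + 111 + 93) gives (2,1) = 57.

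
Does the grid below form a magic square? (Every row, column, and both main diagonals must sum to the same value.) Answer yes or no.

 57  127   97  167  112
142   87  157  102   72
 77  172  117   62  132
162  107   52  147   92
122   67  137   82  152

Yes

Row 1: 57 + 127 + 97 + 167 + 112 = 560.
Row 2: 142 + 87 + 157 + 102 + 72 = 560.
Row 3: 77 + 172 + 117 + 62 + 132 = 560.
Row 4: 162 + 107 + 52 + 147 + 92 = 560.
Row 5: 122 + 67 + 137 + 82 + 152 = 560.
Column 1: 57 + 142 + 77 + 162 + 122 = 560.
Column 2: 127 + 87 + 172 + 107 + 67 = 560.
Column 3: 97 + 157 + 117 + 52 + 137 = 560.
Column 4: 167 + 102 + 62 + 147 + 82 = 560.
Column 5: 112 + 72 + 132 + 92 + 152 = 560.
Main diagonal: 57 + 87 + 117 + 147 + 152 = 560.
Anti-diagonal: 112 + 102 + 117 + 107 + 122 = 560.
All lines sum to 560.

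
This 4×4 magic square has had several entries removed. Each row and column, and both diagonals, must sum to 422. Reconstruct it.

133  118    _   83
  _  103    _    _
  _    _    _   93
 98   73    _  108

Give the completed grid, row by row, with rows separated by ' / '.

133 118 88 83 / 68 103 113 138 / 123 128 78 93 / 98 73 143 108

Row 1: 133 + 118 + 83 + ? = 422, so (1,3) = 88.
Using row 4: 98 + 73 + 108 + ? → (4,3) = 422 − 279 = 143.
Column 2: 118 + 103 + 73 + ? = 422, so (3,2) = 128.
Column 4 needs 422; the known cells sum to 284, so (2,4) = 138.
Main diagonal: 133 + 103 + 108 + ? = 422, so (3,3) = 78.
Anti-diagonal needs 422; the known cells sum to 309, so (2,3) = 113.
Using row 2: 103 + 113 + 138 + ? → (2,1) = 422 − 354 = 68.
Row 3 must total 422; the given cells sum to 299, so (3,1) = 123.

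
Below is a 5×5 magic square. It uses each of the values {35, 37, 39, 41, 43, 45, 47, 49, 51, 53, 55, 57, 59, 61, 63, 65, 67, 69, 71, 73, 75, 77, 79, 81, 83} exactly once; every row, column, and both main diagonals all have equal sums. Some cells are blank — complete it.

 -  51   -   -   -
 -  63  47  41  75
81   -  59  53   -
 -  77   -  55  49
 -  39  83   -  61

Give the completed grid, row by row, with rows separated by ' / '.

The 25 entries sum to 1475, so each line sums to 1475/5 = 295.
The remaining cell in row 2 is (2,1) = 295 − 226 = 69.
From column 2, 295 − (51 + 63 + 77 + 39) gives (3,2) = 65.
From main diagonal, 295 − (63 + 59 + 55 + 61) gives (1,1) = 57.
Row 3 needs 295; the known cells sum to 258, so (3,5) = 37.
Using column 5: 75 + 37 + 49 + 61 + ? → (1,5) = 295 − 222 = 73.
Anti-diagonal: 73 + 41 + 59 + 77 + ? = 295, so (5,1) = 45.
Row 5 needs 295; the known cells sum to 228, so (5,4) = 67.
Column 1: 57 + 69 + 81 + 45 + ? = 295, so (4,1) = 43.
Column 4: 41 + 53 + 55 + 67 + ? = 295, so (1,4) = 79.
Row 1 needs 295; the known cells sum to 260, so (1,3) = 35.
From row 4, 295 − (43 + 77 + 55 + 49) gives (4,3) = 71.

57 51 35 79 73 / 69 63 47 41 75 / 81 65 59 53 37 / 43 77 71 55 49 / 45 39 83 67 61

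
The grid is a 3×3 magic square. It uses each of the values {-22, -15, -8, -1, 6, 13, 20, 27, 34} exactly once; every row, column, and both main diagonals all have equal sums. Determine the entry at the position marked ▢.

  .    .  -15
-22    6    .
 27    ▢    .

The 9 entries sum to 54, so each line sums to 54/3 = 18.
Row 2 needs 18; the known cells sum to -16, so (2,3) = 34.
The remaining cell in column 1 is (1,1) = 18 − 5 = 13.
Using column 3: -15 + 34 + ? → (3,3) = 18 − 19 = -1.
Using row 1: 13 + (-15) + ? → (1,2) = 18 − (-2) = 20.
Row 3 must total 18; the given cells sum to 26, so (3,2) = -8.

-8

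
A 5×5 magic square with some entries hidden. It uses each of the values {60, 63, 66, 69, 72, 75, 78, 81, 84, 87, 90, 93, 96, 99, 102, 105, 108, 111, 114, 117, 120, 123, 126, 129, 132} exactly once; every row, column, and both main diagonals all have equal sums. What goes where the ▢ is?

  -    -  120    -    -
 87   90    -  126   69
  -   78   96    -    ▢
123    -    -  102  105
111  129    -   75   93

132

The 25 entries sum to 2400, so each line sums to 2400/5 = 480.
Row 2 needs 480; the known cells sum to 372, so (2,3) = 108.
Row 5 must total 480; the given cells sum to 408, so (5,3) = 72.
Column 3 needs 480; the known cells sum to 396, so (4,3) = 84.
Using main diagonal: 90 + 96 + 102 + 93 + ? → (1,1) = 480 − 381 = 99.
Row 4 needs 480; the known cells sum to 414, so (4,2) = 66.
Using column 1: 99 + 87 + 123 + 111 + ? → (3,1) = 480 − 420 = 60.
Column 2 must total 480; the given cells sum to 363, so (1,2) = 117.
Anti-diagonal must total 480; the given cells sum to 399, so (1,5) = 81.
The remaining cell in row 1 is (1,4) = 480 − 417 = 63.
The remaining cell in column 4 is (3,4) = 480 − 366 = 114.
Column 5 needs 480; the known cells sum to 348, so (3,5) = 132.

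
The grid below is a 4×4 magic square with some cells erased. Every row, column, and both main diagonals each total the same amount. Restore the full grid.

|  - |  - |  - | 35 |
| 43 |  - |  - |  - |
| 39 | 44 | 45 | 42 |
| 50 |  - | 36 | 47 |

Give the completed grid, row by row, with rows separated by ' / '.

38 49 48 35 / 43 40 41 46 / 39 44 45 42 / 50 37 36 47

Row 3 is already complete: 39 + 44 + 45 + 42 = 170, so that is the magic constant.
Using row 4: 50 + 36 + 47 + ? → (4,2) = 170 − 133 = 37.
Column 1: 43 + 39 + 50 + ? = 170, so (1,1) = 38.
The remaining cell in column 4 is (2,4) = 170 − 124 = 46.
The remaining cell in main diagonal is (2,2) = 170 − 130 = 40.
The remaining cell in anti-diagonal is (2,3) = 170 − 129 = 41.
Using column 2: 40 + 44 + 37 + ? → (1,2) = 170 − 121 = 49.
Column 3: 41 + 45 + 36 + ? = 170, so (1,3) = 48.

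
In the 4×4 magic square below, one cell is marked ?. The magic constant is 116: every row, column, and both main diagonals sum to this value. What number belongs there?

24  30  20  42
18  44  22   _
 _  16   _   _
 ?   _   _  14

Row 2 needs 116; the known cells sum to 84, so (2,4) = 32.
Using column 2: 30 + 44 + 16 + ? → (4,2) = 116 − 90 = 26.
Using column 4: 42 + 32 + 14 + ? → (3,4) = 116 − 88 = 28.
From main diagonal, 116 − (24 + 44 + 14) gives (3,3) = 34.
Anti-diagonal needs 116; the known cells sum to 80, so (4,1) = 36.

36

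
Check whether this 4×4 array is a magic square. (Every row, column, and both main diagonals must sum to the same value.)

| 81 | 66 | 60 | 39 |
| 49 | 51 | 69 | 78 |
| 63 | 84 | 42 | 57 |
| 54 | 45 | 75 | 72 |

Row 1: 81 + 66 + 60 + 39 = 246.
Row 2: 49 + 51 + 69 + 78 = 247.
Row 3: 63 + 84 + 42 + 57 = 246.
Row 4: 54 + 45 + 75 + 72 = 246.
Column 1: 81 + 49 + 63 + 54 = 247.
Column 2: 66 + 51 + 84 + 45 = 246.
Column 3: 60 + 69 + 42 + 75 = 246.
Column 4: 39 + 78 + 57 + 72 = 246.
Main diagonal: 81 + 51 + 42 + 72 = 246.
Anti-diagonal: 39 + 69 + 84 + 54 = 246.

No — row 2 sums to 247 but main diagonal sums to 246.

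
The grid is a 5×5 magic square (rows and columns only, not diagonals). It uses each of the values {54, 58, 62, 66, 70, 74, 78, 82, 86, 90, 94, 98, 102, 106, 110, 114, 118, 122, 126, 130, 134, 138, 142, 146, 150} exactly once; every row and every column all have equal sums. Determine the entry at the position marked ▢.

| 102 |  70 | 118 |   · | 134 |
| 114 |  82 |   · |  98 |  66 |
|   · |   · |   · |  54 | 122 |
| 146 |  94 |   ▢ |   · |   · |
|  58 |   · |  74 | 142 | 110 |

62

The 25 entries sum to 2550, so each line sums to 2550/5 = 510.
Row 1 needs 510; the known cells sum to 424, so (1,4) = 86.
Row 2 needs 510; the known cells sum to 360, so (2,3) = 150.
Row 5: 58 + 74 + 142 + 110 + ? = 510, so (5,2) = 126.
From column 1, 510 − (102 + 114 + 146 + 58) gives (3,1) = 90.
The remaining cell in column 2 is (3,2) = 510 − 372 = 138.
The remaining cell in column 4 is (4,4) = 510 − 380 = 130.
Column 5: 134 + 66 + 122 + 110 + ? = 510, so (4,5) = 78.
Row 3 needs 510; the known cells sum to 404, so (3,3) = 106.
Using row 4: 146 + 94 + 130 + 78 + ? → (4,3) = 510 − 448 = 62.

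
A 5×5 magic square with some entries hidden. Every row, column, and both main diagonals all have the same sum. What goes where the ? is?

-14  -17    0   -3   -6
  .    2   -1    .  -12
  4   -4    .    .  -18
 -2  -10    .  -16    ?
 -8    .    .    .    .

Row 1 is complete and sums to -40; that is the magic constant.
Column 1: -14 + 4 + (-2) + (-8) + ? = -40, so (2,1) = -20.
Column 2 needs -40; the known cells sum to -29, so (5,2) = -11.
Row 2 needs -40; the known cells sum to -31, so (2,4) = -9.
From anti-diagonal, -40 − (-6 + (-9) + (-10) + (-8)) gives (3,3) = -7.
From row 3, -40 − (4 + (-4) + (-7) + (-18)) gives (3,4) = -15.
Using column 4: -3 + (-9) + (-15) + (-16) + ? → (5,4) = -40 − (-43) = 3.
Main diagonal must total -40; the given cells sum to -35, so (5,5) = -5.
Using row 5: -8 + (-11) + 3 + (-5) + ? → (5,3) = -40 − (-21) = -19.
Column 3 needs -40; the known cells sum to -27, so (4,3) = -13.
Column 5: -6 + (-12) + (-18) + (-5) + ? = -40, so (4,5) = 1.

1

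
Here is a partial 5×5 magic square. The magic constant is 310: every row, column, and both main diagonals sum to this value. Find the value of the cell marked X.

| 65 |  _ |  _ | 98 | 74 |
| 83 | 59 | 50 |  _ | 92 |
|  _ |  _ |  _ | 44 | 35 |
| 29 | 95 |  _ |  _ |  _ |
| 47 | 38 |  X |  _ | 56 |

89

The remaining cell in row 2 is (2,4) = 310 − 284 = 26.
Column 1 must total 310; the given cells sum to 224, so (3,1) = 86.
Column 5 needs 310; the known cells sum to 257, so (4,5) = 53.
From anti-diagonal, 310 − (74 + 26 + 95 + 47) gives (3,3) = 68.
Row 3 must total 310; the given cells sum to 233, so (3,2) = 77.
Using column 2: 59 + 77 + 95 + 38 + ? → (1,2) = 310 − 269 = 41.
The remaining cell in main diagonal is (4,4) = 310 − 248 = 62.
Row 1: 65 + 41 + 98 + 74 + ? = 310, so (1,3) = 32.
Row 4 must total 310; the given cells sum to 239, so (4,3) = 71.
Using column 3: 32 + 50 + 68 + 71 + ? → (5,3) = 310 − 221 = 89.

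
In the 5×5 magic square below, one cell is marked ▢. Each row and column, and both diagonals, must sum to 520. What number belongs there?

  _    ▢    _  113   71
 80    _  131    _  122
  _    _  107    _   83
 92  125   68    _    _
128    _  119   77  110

137

The remaining cell in row 5 is (5,2) = 520 − 434 = 86.
Column 3: 131 + 107 + 68 + 119 + ? = 520, so (1,3) = 95.
The remaining cell in column 5 is (4,5) = 520 − 386 = 134.
Using anti-diagonal: 71 + 107 + 125 + 128 + ? → (2,4) = 520 − 431 = 89.
Row 2: 80 + 131 + 89 + 122 + ? = 520, so (2,2) = 98.
Row 4 needs 520; the known cells sum to 419, so (4,4) = 101.
From column 4, 520 − (113 + 89 + 101 + 77) gives (3,4) = 140.
The remaining cell in main diagonal is (1,1) = 520 − 416 = 104.
Row 1 must total 520; the given cells sum to 383, so (1,2) = 137.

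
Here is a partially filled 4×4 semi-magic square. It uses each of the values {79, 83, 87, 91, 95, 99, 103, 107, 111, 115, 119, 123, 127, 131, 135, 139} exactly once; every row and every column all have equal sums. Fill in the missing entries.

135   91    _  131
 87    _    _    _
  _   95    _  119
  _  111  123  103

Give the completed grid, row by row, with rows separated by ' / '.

The 16 entries sum to 1744, so each line sums to 1744/4 = 436.
Row 1 must total 436; the given cells sum to 357, so (1,3) = 79.
Row 4: 111 + 123 + 103 + ? = 436, so (4,1) = 99.
From column 1, 436 − (135 + 87 + 99) gives (3,1) = 115.
Column 2 must total 436; the given cells sum to 297, so (2,2) = 139.
The remaining cell in column 4 is (2,4) = 436 − 353 = 83.
Row 2: 87 + 139 + 83 + ? = 436, so (2,3) = 127.
From row 3, 436 − (115 + 95 + 119) gives (3,3) = 107.

135 91 79 131 / 87 139 127 83 / 115 95 107 119 / 99 111 123 103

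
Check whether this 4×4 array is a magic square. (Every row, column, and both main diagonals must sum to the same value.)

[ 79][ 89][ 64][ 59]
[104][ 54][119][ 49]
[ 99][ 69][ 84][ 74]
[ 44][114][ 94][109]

No — row 4 sums to 361 but anti-diagonal sums to 291.

Row 1: 79 + 89 + 64 + 59 = 291.
Row 2: 104 + 54 + 119 + 49 = 326.
Row 3: 99 + 69 + 84 + 74 = 326.
Row 4: 44 + 114 + 94 + 109 = 361.
Column 1: 79 + 104 + 99 + 44 = 326.
Column 2: 89 + 54 + 69 + 114 = 326.
Column 3: 64 + 119 + 84 + 94 = 361.
Column 4: 59 + 49 + 74 + 109 = 291.
Main diagonal: 79 + 54 + 84 + 109 = 326.
Anti-diagonal: 59 + 119 + 69 + 44 = 291.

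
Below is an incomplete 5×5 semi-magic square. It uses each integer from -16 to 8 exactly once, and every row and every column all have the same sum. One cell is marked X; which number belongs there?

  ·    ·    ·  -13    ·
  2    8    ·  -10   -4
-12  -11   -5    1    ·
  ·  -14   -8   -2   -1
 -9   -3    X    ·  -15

3

The entries are -16 through 8, which sum to -100, so each line sums to -100/5 = -20.
Using row 2: 2 + 8 + (-10) + (-4) + ? → (2,3) = -20 − (-4) = -16.
Using row 3: -12 + (-11) + (-5) + 1 + ? → (3,5) = -20 − (-27) = 7.
From row 4, -20 − (-14 + (-8) + (-2) + (-1)) gives (4,1) = 5.
From column 1, -20 − (2 + (-12) + 5 + (-9)) gives (1,1) = -6.
Column 2 must total -20; the given cells sum to -20, so (1,2) = 0.
Column 4: -13 + (-10) + 1 + (-2) + ? = -20, so (5,4) = 4.
The remaining cell in column 5 is (1,5) = -20 − (-13) = -7.
From row 1, -20 − (-6 + 0 + (-13) + (-7)) gives (1,3) = 6.
Row 5: -9 + (-3) + 4 + (-15) + ? = -20, so (5,3) = 3.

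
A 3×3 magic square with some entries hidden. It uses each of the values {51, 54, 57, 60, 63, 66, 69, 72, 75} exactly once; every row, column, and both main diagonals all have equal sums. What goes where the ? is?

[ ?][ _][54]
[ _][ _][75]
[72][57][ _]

The 9 entries sum to 567, so each line sums to 567/3 = 189.
Row 3 must total 189; the given cells sum to 129, so (3,3) = 60.
Anti-diagonal: 54 + 72 + ? = 189, so (2,2) = 63.
Row 2 must total 189; the given cells sum to 138, so (2,1) = 51.
Column 1: 51 + 72 + ? = 189, so (1,1) = 66.

66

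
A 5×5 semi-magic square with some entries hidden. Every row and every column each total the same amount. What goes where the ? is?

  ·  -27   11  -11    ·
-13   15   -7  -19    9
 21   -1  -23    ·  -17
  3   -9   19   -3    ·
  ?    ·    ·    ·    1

Row 2 is complete and sums to -15; that is the magic constant.
Row 3: 21 + (-1) + (-23) + (-17) + ? = -15, so (3,4) = 5.
Row 4: 3 + (-9) + 19 + (-3) + ? = -15, so (4,5) = -25.
The remaining cell in column 2 is (5,2) = -15 − (-22) = 7.
Column 3 needs -15; the known cells sum to 0, so (5,3) = -15.
Using column 4: -11 + (-19) + 5 + (-3) + ? → (5,4) = -15 − (-28) = 13.
Using column 5: 9 + (-17) + (-25) + 1 + ? → (1,5) = -15 − (-32) = 17.
Row 1: -27 + 11 + (-11) + 17 + ? = -15, so (1,1) = -5.
Using row 5: 7 + (-15) + 13 + 1 + ? → (5,1) = -15 − 6 = -21.

-21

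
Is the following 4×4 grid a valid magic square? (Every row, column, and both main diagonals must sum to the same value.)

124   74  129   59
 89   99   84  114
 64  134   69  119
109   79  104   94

Row 1: 124 + 74 + 129 + 59 = 386.
Row 2: 89 + 99 + 84 + 114 = 386.
Row 3: 64 + 134 + 69 + 119 = 386.
Row 4: 109 + 79 + 104 + 94 = 386.
Column 1: 124 + 89 + 64 + 109 = 386.
Column 2: 74 + 99 + 134 + 79 = 386.
Column 3: 129 + 84 + 69 + 104 = 386.
Column 4: 59 + 114 + 119 + 94 = 386.
Main diagonal: 124 + 99 + 69 + 94 = 386.
Anti-diagonal: 59 + 84 + 134 + 109 = 386.
All lines sum to 386.

Yes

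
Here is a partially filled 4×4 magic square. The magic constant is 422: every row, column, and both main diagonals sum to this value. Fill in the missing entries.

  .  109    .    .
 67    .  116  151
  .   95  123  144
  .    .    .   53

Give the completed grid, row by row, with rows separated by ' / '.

Row 2 must total 422; the given cells sum to 334, so (2,2) = 88.
Row 3: 95 + 123 + 144 + ? = 422, so (3,1) = 60.
The remaining cell in column 2 is (4,2) = 422 − 292 = 130.
Using column 4: 151 + 144 + 53 + ? → (1,4) = 422 − 348 = 74.
Using main diagonal: 88 + 123 + 53 + ? → (1,1) = 422 − 264 = 158.
Anti-diagonal needs 422; the known cells sum to 285, so (4,1) = 137.
From row 1, 422 − (158 + 109 + 74) gives (1,3) = 81.
From row 4, 422 − (137 + 130 + 53) gives (4,3) = 102.

158 109 81 74 / 67 88 116 151 / 60 95 123 144 / 137 130 102 53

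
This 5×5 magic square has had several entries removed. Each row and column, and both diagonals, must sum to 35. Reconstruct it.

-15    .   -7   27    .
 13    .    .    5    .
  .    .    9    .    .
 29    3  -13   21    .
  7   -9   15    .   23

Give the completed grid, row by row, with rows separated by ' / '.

Using row 4: 29 + 3 + (-13) + 21 + ? → (4,5) = 35 − 40 = -5.
Row 5: 7 + (-9) + 15 + 23 + ? = 35, so (5,4) = -1.
Column 1: -15 + 13 + 29 + 7 + ? = 35, so (3,1) = 1.
Column 3 must total 35; the given cells sum to 4, so (2,3) = 31.
The remaining cell in column 4 is (3,4) = 35 − 52 = -17.
Using main diagonal: -15 + 9 + 21 + 23 + ? → (2,2) = 35 − 38 = -3.
Anti-diagonal: 5 + 9 + 3 + 7 + ? = 35, so (1,5) = 11.
The remaining cell in row 1 is (1,2) = 35 − 16 = 19.
Row 2 needs 35; the known cells sum to 46, so (2,5) = -11.
Column 2: 19 + (-3) + 3 + (-9) + ? = 35, so (3,2) = 25.
Column 5 must total 35; the given cells sum to 18, so (3,5) = 17.

-15 19 -7 27 11 / 13 -3 31 5 -11 / 1 25 9 -17 17 / 29 3 -13 21 -5 / 7 -9 15 -1 23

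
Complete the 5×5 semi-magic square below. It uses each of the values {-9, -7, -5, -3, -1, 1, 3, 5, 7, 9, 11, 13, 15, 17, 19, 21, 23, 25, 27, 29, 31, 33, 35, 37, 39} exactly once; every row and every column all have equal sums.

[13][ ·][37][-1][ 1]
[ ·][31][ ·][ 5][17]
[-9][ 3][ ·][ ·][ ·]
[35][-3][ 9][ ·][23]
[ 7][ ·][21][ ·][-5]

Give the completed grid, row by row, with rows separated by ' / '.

The 25 entries sum to 375, so each line sums to 375/5 = 75.
From row 1, 75 − (13 + 37 + (-1) + 1) gives (1,2) = 25.
Row 4 must total 75; the given cells sum to 64, so (4,4) = 11.
Column 1 must total 75; the given cells sum to 46, so (2,1) = 29.
Column 2 needs 75; the known cells sum to 56, so (5,2) = 19.
The remaining cell in column 5 is (3,5) = 75 − 36 = 39.
The remaining cell in row 2 is (2,3) = 75 − 82 = -7.
The remaining cell in row 5 is (5,4) = 75 − 42 = 33.
Column 3 needs 75; the known cells sum to 60, so (3,3) = 15.
Column 4: -1 + 5 + 11 + 33 + ? = 75, so (3,4) = 27.

13 25 37 -1 1 / 29 31 -7 5 17 / -9 3 15 27 39 / 35 -3 9 11 23 / 7 19 21 33 -5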